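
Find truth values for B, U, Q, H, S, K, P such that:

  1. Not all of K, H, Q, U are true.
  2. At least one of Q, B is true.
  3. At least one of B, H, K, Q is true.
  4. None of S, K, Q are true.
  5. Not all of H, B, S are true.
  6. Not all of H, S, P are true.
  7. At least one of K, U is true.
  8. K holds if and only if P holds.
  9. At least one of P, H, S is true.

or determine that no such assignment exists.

B = True; U = True; Q = False; H = True; S = False; K = False; P = False

  (1) {K, H, Q, U}: 2/4 true — not all ✓
  (2) {Q, B}: 1 true — at least one ✓
  (3) {B, H, K, Q}: 2 true — at least one ✓
  (4) {S, K, Q}: 0 true — none ✓
  (5) {H, B, S}: 2/3 true — not all ✓
  (6) {H, S, P}: 1/3 true — not all ✓
  (7) {K, U}: 1 true — at least one ✓
  (8) K=F, P=F — same ✓
  (9) {P, H, S}: 1 true — at least one ✓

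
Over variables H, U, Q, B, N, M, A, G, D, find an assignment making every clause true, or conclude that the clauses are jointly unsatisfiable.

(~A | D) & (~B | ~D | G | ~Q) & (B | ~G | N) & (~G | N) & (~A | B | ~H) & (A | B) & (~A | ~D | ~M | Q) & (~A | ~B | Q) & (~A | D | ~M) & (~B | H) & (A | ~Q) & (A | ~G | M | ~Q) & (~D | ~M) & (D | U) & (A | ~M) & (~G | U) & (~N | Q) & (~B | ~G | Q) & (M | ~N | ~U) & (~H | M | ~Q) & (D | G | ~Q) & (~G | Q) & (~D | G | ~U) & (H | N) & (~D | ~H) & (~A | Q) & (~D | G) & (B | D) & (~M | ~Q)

H = True; U = True; Q = False; B = True; N = False; M = False; A = False; G = False; D = False

Set H = True.
  then (~D | ~H) forces D = False.
  then (B | D) forces B = True.
  then (~A | D) forces A = False.
  then (A | ~Q) forces Q = False.
  then (D | U) forces U = True.
  then (A | ~M) forces M = False.
  then (~N | Q) forces N = False.
  then (~B | ~G | Q) forces G = False.
All clauses satisfied.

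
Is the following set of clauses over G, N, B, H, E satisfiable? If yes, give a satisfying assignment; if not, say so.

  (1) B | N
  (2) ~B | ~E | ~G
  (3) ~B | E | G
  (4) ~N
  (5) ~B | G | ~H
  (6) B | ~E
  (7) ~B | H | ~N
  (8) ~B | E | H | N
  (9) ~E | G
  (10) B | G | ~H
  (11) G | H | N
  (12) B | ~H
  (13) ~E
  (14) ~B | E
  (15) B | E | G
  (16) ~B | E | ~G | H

The formula is unsatisfiable.

Case N = True:
  Clause (~N) is falsified — contradiction.
Case N = False:
  (B | N) forces B = True.
  (~E) forces E = False.
  Clause (~B | E) is falsified — contradiction.
Both cases fail, so the formula is unsatisfiable.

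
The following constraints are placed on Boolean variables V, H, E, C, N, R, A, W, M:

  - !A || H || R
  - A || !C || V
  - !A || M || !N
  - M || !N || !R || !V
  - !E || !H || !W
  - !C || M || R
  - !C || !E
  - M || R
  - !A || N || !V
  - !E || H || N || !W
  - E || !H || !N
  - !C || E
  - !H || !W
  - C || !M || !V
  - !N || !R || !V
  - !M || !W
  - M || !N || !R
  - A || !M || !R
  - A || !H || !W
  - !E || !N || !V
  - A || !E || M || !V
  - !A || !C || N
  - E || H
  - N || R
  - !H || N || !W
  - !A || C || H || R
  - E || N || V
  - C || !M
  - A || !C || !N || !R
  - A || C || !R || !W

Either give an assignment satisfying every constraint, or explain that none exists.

Set V = False.
Set H = True.
  then (!H || !W) forces W = False.
Try E = False:
  (E || !H || !N) forces N = False.
  clause (E || N || V) is falsified — backtrack.
So E = True.
  then (!C || !E) forces C = False.
  then (C || !M) forces M = False.
  then (M || R) forces R = True.
  then (M || !N || !R) forces N = False.
Set A = True.
All clauses satisfied.

V = False, H = True, E = True, C = False, N = False, R = True, A = True, W = False, M = False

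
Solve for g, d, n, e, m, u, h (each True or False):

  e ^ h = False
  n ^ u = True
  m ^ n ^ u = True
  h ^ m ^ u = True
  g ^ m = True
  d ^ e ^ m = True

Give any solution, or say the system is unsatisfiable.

g = True; d = False; n = True; e = True; m = False; u = False; h = True

e ^ h = T ^ T = False ✓
n ^ u = T ^ F = True ✓
m ^ n ^ u = F ^ T ^ F = True ✓
h ^ m ^ u = T ^ F ^ F = True ✓
g ^ m = T ^ F = True ✓
d ^ e ^ m = F ^ T ^ F = True ✓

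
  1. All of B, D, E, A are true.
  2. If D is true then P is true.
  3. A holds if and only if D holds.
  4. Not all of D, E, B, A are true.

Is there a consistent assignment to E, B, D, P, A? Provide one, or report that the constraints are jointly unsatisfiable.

The formula is unsatisfiable.

Case E = True:
  (1) forces B = True.
  (1) forces D = True.
  (1) forces A = True.
  Constraint (4) is violated (D=T, E=T, B=T, A=T) — contradiction.
Case E = False:
  Constraint (1) is violated (E=F) — contradiction.
Both cases fail — unsatisfiable.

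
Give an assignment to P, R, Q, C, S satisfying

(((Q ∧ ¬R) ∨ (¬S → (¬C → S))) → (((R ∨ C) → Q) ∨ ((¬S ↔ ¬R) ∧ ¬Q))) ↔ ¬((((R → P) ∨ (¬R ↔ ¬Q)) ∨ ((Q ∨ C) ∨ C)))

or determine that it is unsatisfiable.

P = False, R = True, Q = False, C = False, S = False

  (((Q ∧ ¬R) ∨ (¬S → (¬C → S))) → (((R ∨ C) → Q) ∨ ((¬S ↔ ¬R) ∧ ¬Q))) ↔ ¬((((R → P) ∨ (¬R ↔ ¬Q)) ∨ ((Q ∨ C) ∨ C))) = True
    ((Q ∧ ¬R) ∨ (¬S → (¬C → S))) → (((R ∨ C) → Q) ∨ ((¬S ↔ ¬R) ∧ ¬Q)) = True
      (Q ∧ ¬R) ∨ (¬S → (¬C → S)) = False
        Q ∧ ¬R = False
          ¬R = False
        ¬S → (¬C → S) = False
          ¬S = True
          ¬C → S = False
            ¬C = True
      ((R ∨ C) → Q) ∨ ((¬S ↔ ¬R) ∧ ¬Q) = False
        (R ∨ C) → Q = False
          R ∨ C = True
        (¬S ↔ ¬R) ∧ ¬Q = False
          ¬S ↔ ¬R = False
            ¬S = True
            ¬R = False
          ¬Q = True
    ¬((((R → P) ∨ (¬R ↔ ¬Q)) ∨ ((Q ∨ C) ∨ C))) = True
      ((R → P) ∨ (¬R ↔ ¬Q)) ∨ ((Q ∨ C) ∨ C) = False
        (R → P) ∨ (¬R ↔ ¬Q) = False
          R → P = False
          ¬R ↔ ¬Q = False
            ¬R = False
            ¬Q = True
        (Q ∨ C) ∨ C = False
          Q ∨ C = False
The formula evaluates to True.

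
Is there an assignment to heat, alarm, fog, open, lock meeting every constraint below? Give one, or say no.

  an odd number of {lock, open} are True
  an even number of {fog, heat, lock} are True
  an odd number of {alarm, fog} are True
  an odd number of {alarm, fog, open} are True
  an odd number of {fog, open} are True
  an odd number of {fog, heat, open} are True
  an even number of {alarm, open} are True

heat: False; alarm: False; fog: True; open: False; lock: True

{lock, open}: 1 true → odd ✓
{fog, heat, lock}: 2 true → even ✓
{alarm, fog}: 1 true → odd ✓
{alarm, fog, open}: 1 true → odd ✓
{fog, open}: 1 true → odd ✓
{fog, heat, open}: 1 true → odd ✓
{alarm, open}: 0 true → even ✓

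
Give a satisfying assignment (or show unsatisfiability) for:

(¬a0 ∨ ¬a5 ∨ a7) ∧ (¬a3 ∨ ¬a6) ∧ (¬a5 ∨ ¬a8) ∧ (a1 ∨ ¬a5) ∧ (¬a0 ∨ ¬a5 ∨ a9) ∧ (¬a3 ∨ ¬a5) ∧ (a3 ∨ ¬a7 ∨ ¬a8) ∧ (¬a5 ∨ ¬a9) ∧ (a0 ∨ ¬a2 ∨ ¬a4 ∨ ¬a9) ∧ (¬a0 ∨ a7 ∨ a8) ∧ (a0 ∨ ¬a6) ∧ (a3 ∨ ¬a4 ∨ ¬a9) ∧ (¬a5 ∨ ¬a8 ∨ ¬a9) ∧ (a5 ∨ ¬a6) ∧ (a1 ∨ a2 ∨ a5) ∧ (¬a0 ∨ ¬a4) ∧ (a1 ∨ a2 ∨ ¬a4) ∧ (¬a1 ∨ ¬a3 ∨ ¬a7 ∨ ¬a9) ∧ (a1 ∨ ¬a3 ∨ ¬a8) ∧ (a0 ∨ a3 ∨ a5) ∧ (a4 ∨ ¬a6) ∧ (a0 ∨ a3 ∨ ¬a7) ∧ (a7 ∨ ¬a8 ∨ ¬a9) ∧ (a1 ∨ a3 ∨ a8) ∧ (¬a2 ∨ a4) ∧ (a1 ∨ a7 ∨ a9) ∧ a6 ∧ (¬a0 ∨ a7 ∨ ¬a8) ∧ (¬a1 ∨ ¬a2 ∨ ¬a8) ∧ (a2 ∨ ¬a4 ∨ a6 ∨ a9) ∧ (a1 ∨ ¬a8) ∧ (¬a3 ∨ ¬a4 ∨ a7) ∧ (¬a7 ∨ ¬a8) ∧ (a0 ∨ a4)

Case a0 = True:
  (¬a0 ∨ ¬a4) forces a4 = False.
  (a4 ∨ ¬a6) forces a6 = False.
  Clause (a6) is falsified — contradiction.
Case a0 = False:
  (a0 ∨ ¬a6) forces a6 = False.
  Clause (a6) is falsified — contradiction.
Both cases fail, so the formula is unsatisfiable.

UNSATISFIABLE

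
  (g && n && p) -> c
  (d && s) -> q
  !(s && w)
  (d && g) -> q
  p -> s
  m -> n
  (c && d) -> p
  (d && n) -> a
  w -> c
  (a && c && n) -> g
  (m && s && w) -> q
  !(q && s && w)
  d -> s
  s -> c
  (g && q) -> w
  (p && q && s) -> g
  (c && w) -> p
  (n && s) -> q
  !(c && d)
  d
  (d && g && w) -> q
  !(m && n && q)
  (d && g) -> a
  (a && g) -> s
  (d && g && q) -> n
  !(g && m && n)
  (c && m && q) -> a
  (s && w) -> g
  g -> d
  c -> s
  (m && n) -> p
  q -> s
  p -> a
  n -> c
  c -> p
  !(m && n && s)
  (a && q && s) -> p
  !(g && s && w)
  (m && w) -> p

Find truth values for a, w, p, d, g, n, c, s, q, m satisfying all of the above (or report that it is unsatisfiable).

Case d = True:
  (!d || s) forces s = True.
  (!s || !w) forces w = False.
  (c || !s) forces c = True.
  Clause (!c || !d) is falsified — contradiction.
Case d = False:
  Clause (d) is falsified — contradiction.
Both cases fail, so the formula is unsatisfiable.

The formula is unsatisfiable.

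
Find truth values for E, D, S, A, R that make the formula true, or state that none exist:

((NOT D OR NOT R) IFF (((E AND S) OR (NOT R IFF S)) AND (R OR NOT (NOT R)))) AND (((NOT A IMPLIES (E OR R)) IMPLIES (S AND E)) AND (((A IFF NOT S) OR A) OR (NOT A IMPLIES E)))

E = True, D = False, S = True, A = False, R = True

  (NOT D OR NOT R) IFF (((E AND S) OR (NOT R IFF S)) AND (R OR NOT (NOT R))) = True
    NOT D OR NOT R = True
      NOT D = True
      NOT R = False
    ((E AND S) OR (NOT R IFF S)) AND (R OR NOT (NOT R)) = True
      (E AND S) OR (NOT R IFF S) = True
        E AND S = True
        NOT R IFF S = False
          NOT R = False
      R OR NOT (NOT R) = True
        NOT (NOT R) = True
          NOT R = False
  ((NOT A IMPLIES (E OR R)) IMPLIES (S AND E)) AND (((A IFF NOT S) OR A) OR (NOT A IMPLIES E)) = True
    (NOT A IMPLIES (E OR R)) IMPLIES (S AND E) = True
      NOT A IMPLIES (E OR R) = True
        NOT A = True
        E OR R = True
      S AND E = True
    ((A IFF NOT S) OR A) OR (NOT A IMPLIES E) = True
      (A IFF NOT S) OR A = True
        A IFF NOT S = True
          NOT S = False
      NOT A IMPLIES E = True
        NOT A = True
Both conjuncts True, so the formula holds.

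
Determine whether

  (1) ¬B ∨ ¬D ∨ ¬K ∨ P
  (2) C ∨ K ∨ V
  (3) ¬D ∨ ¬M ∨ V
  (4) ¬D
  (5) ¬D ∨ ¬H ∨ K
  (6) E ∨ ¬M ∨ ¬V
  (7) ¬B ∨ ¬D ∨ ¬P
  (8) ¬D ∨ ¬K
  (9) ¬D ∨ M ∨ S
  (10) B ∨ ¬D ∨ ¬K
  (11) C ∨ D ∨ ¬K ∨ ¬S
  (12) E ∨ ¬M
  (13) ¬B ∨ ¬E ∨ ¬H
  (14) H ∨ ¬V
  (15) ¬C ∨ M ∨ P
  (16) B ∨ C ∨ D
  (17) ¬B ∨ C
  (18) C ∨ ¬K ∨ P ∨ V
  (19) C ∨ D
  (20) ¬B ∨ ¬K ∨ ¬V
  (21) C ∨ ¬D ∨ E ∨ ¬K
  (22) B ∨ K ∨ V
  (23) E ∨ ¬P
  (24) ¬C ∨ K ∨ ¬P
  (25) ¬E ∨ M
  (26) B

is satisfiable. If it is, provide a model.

V = False; B = True; H = False; S = False; C = True; D = False; K = True; M = True; P = False; E = True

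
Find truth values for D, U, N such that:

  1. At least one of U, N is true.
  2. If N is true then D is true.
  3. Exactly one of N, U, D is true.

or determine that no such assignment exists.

D: False, U: True, N: False

  (1) {U, N}: 1 true — at least one ✓
  (2) N=F ⇒ D: vacuous ✓
  (3) {N, U, D}: 1 true — exactly one ✓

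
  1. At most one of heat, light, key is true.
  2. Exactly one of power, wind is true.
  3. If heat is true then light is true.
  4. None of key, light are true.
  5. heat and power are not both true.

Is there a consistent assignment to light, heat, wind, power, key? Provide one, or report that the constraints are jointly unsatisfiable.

light = False; heat = False; wind = False; power = True; key = False

  (1) {heat, light, key}: 0 true — at most one ✓
  (2) {power, wind}: 1 true — exactly one ✓
  (3) heat=F ⇒ light: vacuous ✓
  (4) {key, light}: 0 true — none ✓
  (5) heat=F, power=T — not both ✓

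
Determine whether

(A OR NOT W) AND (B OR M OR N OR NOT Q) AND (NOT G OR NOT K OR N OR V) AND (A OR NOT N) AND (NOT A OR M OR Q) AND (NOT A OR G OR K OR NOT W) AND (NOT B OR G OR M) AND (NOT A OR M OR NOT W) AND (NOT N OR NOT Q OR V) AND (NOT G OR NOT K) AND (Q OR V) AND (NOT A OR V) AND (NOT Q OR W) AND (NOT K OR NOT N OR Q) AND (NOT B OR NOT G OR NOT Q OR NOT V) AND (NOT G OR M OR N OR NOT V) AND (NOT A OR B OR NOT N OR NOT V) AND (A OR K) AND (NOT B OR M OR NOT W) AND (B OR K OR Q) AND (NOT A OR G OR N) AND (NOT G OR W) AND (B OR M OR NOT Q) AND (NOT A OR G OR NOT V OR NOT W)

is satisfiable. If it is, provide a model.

Set G = False.
Set N = False.
  then (NOT A OR G OR N) forces A = False.
  then (A OR NOT W) forces W = False.
  then (NOT Q OR W) forces Q = False.
  then (A OR K) forces K = True.
  then (Q OR V) forces V = True.
Set M = True.
Set B = False.
All clauses satisfied.

G = False, N = False, V = True, Q = False, W = False, M = True, B = False, A = False, K = True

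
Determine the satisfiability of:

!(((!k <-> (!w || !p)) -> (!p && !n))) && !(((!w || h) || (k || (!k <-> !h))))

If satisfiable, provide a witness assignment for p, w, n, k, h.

Unsatisfiable

The conjunct !(((!w || h) || (k || (!k <-> !h)))) is unsatisfiable on its own:
  w=F, k=F, h=F: evaluates to False.
  w=F, k=F, h=T: evaluates to False.
  w=F, k=T, h=F: evaluates to False.
  w=F, k=T, h=T: evaluates to False.
  w=T, k=F, h=F: evaluates to False.
  w=T, k=F, h=T: evaluates to False.
  w=T, k=T, h=F: evaluates to False.
  w=T, k=T, h=T: evaluates to False.
So the whole conjunction is unsatisfiable.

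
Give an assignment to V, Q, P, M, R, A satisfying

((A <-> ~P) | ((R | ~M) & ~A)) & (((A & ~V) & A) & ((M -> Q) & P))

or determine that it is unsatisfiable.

Case A = True: the formula simplifies to ~P & (~V & ((M -> Q) & P)).
  P = True: the conjunct ~P is False.
  P = False: the conjunct P is False.
Case A = False: the conjunct A is False.
Both cases fail — unsatisfiable.

The formula is unsatisfiable.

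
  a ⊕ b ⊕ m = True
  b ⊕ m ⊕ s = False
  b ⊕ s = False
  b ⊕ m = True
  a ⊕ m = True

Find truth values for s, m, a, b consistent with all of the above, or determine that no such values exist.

Adding constraints 1, 2, 3, 4, 5 mod 2: every variable appears an even number of times on the left, so the left side is 0.
But the right sides sum to 1 (mod 2). 0 ≠ 1 — the system is inconsistent.

No satisfying assignment exists.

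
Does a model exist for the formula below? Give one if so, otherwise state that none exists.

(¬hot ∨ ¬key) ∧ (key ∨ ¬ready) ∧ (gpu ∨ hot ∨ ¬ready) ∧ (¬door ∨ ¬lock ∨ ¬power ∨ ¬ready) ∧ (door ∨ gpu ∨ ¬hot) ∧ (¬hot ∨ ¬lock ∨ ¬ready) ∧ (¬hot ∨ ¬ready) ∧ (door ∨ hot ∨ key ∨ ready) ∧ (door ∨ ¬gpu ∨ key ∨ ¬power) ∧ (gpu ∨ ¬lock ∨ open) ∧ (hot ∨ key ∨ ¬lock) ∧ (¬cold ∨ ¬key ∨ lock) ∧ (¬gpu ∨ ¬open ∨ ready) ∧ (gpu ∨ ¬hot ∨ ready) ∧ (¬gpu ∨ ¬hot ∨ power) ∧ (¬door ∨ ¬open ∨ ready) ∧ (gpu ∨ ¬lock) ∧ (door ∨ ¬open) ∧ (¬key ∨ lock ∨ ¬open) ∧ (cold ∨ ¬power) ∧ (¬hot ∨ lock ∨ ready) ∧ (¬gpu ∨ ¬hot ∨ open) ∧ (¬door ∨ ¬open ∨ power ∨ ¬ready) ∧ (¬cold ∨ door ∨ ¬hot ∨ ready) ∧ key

door = False, hot = False, open = False, gpu = True, power = True, key = True, cold = True, ready = False, lock = True

Unit clause (key) forces key = True.
In (¬hot ∨ ¬key) only ¬hot is left, so hot = False.
Set door = False.
  then (door ∨ ¬open) forces open = False.
Set gpu = True.
Set power = True.
  then (cold ∨ ¬power) forces cold = True.
  then (¬cold ∨ ¬key ∨ lock) forces lock = True.
Set ready = False.
All clauses satisfied.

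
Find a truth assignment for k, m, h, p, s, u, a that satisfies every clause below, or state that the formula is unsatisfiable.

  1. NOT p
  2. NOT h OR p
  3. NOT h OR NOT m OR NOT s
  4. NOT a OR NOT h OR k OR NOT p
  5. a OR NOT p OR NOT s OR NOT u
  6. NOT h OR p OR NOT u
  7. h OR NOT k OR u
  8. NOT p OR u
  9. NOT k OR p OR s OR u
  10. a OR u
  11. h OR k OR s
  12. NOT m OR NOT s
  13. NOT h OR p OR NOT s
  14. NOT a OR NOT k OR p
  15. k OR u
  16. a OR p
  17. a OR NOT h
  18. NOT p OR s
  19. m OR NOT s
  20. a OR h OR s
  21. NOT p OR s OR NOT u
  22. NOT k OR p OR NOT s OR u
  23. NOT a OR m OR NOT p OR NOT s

Case p = True:
  Clause (NOT p) is falsified — contradiction.
Case p = False:
  (NOT h OR p) forces h = False.
  (a OR p) forces a = True.
  (NOT a OR NOT k OR p) forces k = False.
  (h OR k OR s) forces s = True.
  (NOT m OR NOT s) forces m = False.
  Clause (m OR NOT s) is falsified — contradiction.
Both cases fail, so the formula is unsatisfiable.

Unsatisfiable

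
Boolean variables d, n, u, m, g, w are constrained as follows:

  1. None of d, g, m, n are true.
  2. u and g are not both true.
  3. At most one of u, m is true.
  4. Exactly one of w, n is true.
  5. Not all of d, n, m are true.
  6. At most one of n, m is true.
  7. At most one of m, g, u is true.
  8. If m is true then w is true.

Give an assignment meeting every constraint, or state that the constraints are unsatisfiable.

d = False, n = False, u = False, m = False, g = False, w = True

  (1) {d, g, m, n}: 0 true — none ✓
  (2) u=F, g=F — not both ✓
  (3) {u, m}: 0 true — at most one ✓
  (4) {w, n}: 1 true — exactly one ✓
  (5) {d, n, m}: 0/3 true — not all ✓
  (6) {n, m}: 0 true — at most one ✓
  (7) {m, g, u}: 0 true — at most one ✓
  (8) m=F ⇒ w: vacuous ✓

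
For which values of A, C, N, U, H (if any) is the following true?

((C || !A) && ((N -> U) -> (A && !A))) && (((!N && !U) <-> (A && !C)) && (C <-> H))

A = False; C = True; N = True; U = False; H = True

  (C || !A) && ((N -> U) -> (A && !A)) = True
    C || !A = True
      !A = True
    (N -> U) -> (A && !A) = True
      N -> U = False
      A && !A = False
        !A = True
  ((!N && !U) <-> (A && !C)) && (C <-> H) = True
    (!N && !U) <-> (A && !C) = True
      !N && !U = False
        !N = False
        !U = True
      A && !C = False
        !C = False
    C <-> H = True
Both conjuncts True, so the formula holds.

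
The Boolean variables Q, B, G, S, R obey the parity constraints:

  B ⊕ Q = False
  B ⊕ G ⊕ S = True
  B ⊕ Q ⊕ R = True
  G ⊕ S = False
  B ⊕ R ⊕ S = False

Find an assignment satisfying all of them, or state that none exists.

Q: True, B: True, G: False, S: False, R: True

B ⊕ Q = T ⊕ T = False ✓
B ⊕ G ⊕ S = T ⊕ F ⊕ F = True ✓
B ⊕ Q ⊕ R = T ⊕ T ⊕ T = True ✓
G ⊕ S = F ⊕ F = False ✓
B ⊕ R ⊕ S = T ⊕ T ⊕ F = False ✓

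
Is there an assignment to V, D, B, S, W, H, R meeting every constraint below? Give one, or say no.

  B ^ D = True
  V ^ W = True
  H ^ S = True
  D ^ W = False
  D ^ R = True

V=T; D=F; B=T; S=T; W=F; H=F; R=T

B ^ D = T ^ F = True ✓
V ^ W = T ^ F = True ✓
H ^ S = F ^ T = True ✓
D ^ W = F ^ F = False ✓
D ^ R = F ^ T = True ✓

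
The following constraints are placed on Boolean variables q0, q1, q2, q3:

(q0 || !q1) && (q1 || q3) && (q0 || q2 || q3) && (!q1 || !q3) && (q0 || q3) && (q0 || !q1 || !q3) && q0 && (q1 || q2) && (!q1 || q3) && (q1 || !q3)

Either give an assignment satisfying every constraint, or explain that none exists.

The formula is unsatisfiable.

Case q3 = True:
  (!q1 || !q3) forces q1 = False.
  Clause (q1 || !q3) is falsified — contradiction.
Case q3 = False:
  (q1 || q3) forces q1 = True.
  Clause (!q1 || q3) is falsified — contradiction.
Both cases fail, so the formula is unsatisfiable.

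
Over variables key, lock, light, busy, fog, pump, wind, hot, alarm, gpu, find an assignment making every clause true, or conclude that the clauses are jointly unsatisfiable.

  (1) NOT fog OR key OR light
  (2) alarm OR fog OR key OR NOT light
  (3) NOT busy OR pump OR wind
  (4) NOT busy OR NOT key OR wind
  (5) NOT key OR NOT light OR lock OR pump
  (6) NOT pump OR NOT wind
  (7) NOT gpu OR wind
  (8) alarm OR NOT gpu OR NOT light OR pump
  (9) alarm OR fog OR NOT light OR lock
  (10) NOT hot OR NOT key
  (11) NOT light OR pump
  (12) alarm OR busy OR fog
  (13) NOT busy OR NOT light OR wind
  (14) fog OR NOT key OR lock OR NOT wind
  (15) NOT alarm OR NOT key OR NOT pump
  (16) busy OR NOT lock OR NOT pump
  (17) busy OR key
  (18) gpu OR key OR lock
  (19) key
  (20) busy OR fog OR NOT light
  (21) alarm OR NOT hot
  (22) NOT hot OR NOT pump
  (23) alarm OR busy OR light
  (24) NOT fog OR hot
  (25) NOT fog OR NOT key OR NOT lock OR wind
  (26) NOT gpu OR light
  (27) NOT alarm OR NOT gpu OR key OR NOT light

Unit clause (key) forces key = True.
In (NOT hot OR NOT key) only NOT hot is left, so hot = False.
In (NOT fog OR hot) only NOT fog is left, so fog = False.
Set lock = True.
Set light = False.
  then (NOT gpu OR light) forces gpu = False.
Set busy = True.
  then (NOT busy OR NOT key OR wind) forces wind = True.
  then (NOT pump OR NOT wind) forces pump = False.
Set alarm = True.
All clauses satisfied.

key = True, lock = True, light = False, busy = True, fog = False, pump = False, wind = True, hot = False, alarm = True, gpu = False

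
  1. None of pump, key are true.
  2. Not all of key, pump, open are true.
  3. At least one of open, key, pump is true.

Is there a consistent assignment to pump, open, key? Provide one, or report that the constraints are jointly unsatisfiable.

pump=F; open=T; key=F

  (1) {pump, key}: 0 true — none ✓
  (2) {key, pump, open}: 1/3 true — not all ✓
  (3) {open, key, pump}: 1 true — at least one ✓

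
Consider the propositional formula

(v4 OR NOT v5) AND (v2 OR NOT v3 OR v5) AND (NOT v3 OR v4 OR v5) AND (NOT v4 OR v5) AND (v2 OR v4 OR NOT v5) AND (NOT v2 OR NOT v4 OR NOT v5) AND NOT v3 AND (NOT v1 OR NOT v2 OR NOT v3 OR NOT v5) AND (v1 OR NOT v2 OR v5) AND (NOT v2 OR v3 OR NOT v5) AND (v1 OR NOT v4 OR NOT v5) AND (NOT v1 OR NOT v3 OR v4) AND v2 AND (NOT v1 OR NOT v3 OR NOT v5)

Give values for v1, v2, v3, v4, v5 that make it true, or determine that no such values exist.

v1 = True, v2 = True, v3 = False, v4 = False, v5 = False

Unit clause (NOT v3) forces v3 = False.
Unit clause (v2) forces v2 = True.
In (NOT v2 OR v3 OR NOT v5) only NOT v5 is left, so v5 = False.
In (NOT v4 OR v5) only NOT v4 is left, so v4 = False.
In (v1 OR NOT v2 OR v5) only v1 is left, so v1 = True.
All clauses satisfied.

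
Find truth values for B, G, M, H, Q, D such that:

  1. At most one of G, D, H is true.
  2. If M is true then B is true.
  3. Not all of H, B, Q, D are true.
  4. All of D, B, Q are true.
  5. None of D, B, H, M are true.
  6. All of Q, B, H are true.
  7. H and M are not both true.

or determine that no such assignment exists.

UNSATISFIABLE

Case B = True:
  Constraint (5) is violated (B=T) — contradiction.
Case B = False:
  Constraint (4) is violated (B=F) — contradiction.
Both cases fail — unsatisfiable.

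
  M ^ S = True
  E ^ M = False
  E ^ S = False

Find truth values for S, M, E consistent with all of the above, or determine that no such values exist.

Adding constraints 1, 2, 3 mod 2: every variable appears an even number of times on the left, so the left side is 0.
But the right sides sum to 1 (mod 2). 0 ≠ 1 — the system is inconsistent.

No satisfying assignment exists.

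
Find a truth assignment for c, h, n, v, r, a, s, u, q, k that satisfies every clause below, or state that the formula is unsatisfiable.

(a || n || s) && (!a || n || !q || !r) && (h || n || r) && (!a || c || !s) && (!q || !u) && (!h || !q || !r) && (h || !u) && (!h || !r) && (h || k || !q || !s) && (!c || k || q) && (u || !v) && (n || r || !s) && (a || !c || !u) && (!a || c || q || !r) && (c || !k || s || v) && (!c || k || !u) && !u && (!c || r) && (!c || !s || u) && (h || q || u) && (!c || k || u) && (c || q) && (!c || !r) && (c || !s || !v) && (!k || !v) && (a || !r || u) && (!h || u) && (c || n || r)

c=F; h=F; n=T; v=F; r=T; a=T; s=F; u=F; q=T; k=F

Unit clause (!u) forces u = False.
In (!h || u) only !h is left, so h = False.
In (u || !v) only !v is left, so v = False.
In (h || q || u) only q is left, so q = True.
Try c = True:
  (!c || r) forces r = True.
  clause (!c || !r) is falsified — backtrack.
So c = False.
Try n = False:
  (h || n || r) forces r = True.
  (!a || n || !q || !r) forces a = False.
  clause (a || !r || u) is falsified — backtrack.
So n = True.
Set r = True.
  then (a || !r || u) forces a = True.
  then (!a || c || !s) forces s = False.
  then (c || !k || s || v) forces k = False.
All clauses satisfied.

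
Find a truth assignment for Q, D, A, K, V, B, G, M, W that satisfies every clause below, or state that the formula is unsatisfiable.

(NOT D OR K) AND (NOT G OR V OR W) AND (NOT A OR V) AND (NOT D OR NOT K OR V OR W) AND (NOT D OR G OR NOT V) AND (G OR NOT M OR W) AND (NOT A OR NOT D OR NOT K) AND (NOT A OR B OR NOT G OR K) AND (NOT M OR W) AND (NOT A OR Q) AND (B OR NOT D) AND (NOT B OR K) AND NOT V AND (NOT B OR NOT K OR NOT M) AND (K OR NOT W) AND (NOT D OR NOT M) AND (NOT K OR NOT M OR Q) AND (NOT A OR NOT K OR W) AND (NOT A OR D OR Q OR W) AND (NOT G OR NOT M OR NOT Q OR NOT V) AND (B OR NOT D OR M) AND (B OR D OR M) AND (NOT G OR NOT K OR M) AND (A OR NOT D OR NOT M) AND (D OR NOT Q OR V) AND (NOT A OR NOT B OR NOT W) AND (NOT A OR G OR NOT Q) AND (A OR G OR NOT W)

Q=F, D=F, A=F, K=T, V=F, B=T, G=F, M=F, W=F

Unit clause (NOT V) forces V = False.
In (NOT A OR V) only NOT A is left, so A = False.
Set Q = False.
Set D = False.
Try K = False:
  (NOT B OR K) forces B = False.
  (K OR NOT W) forces W = False.
  (NOT G OR V OR W) forces G = False.
  (G OR NOT M OR W) forces M = False.
  clause (B OR D OR M) is falsified — backtrack.
So K = True.
  then (NOT K OR NOT M OR Q) forces M = False.
  then (B OR D OR M) forces B = True.
  then (NOT G OR NOT K OR M) forces G = False.
  then (A OR G OR NOT W) forces W = False.
All clauses satisfied.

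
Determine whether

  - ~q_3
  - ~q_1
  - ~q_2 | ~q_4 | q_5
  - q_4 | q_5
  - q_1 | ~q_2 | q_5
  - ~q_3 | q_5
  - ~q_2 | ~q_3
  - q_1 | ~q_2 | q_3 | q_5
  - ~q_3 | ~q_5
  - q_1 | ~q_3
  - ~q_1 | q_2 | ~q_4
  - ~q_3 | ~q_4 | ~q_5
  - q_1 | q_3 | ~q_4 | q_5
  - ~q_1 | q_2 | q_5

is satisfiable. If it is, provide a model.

q_1 = False, q_2 = True, q_3 = False, q_4 = False, q_5 = True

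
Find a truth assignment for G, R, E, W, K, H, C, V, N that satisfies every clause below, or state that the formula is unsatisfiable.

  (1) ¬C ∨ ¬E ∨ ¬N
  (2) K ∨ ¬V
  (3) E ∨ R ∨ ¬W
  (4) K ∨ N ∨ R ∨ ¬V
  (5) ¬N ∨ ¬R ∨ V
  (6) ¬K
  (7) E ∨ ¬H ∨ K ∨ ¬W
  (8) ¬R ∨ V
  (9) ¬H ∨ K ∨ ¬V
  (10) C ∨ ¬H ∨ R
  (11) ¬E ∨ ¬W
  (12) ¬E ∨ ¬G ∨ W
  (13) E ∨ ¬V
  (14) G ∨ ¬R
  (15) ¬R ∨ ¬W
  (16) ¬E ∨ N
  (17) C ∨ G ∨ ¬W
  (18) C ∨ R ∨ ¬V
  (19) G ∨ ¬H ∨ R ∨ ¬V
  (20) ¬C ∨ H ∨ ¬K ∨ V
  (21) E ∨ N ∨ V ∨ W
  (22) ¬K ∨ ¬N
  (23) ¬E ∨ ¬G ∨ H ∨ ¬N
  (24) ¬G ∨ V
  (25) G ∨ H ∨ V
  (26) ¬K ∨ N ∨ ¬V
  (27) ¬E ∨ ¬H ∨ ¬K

Unit clause (¬K) forces K = False.
In (K ∨ ¬V) only ¬V is left, so V = False.
In (¬R ∨ V) only ¬R is left, so R = False.
In (¬G ∨ V) only ¬G is left, so G = False.
In (G ∨ H ∨ V) only H is left, so H = True.
In (C ∨ ¬H ∨ R) only C is left, so C = True.
Try E = True:
  (¬C ∨ ¬E ∨ ¬N) forces N = False.
  clause (¬E ∨ N) is falsified — backtrack.
So E = False.
  then (E ∨ R ∨ ¬W) forces W = False.
  then (E ∨ N ∨ V ∨ W) forces N = True.
All clauses satisfied.

G=F; R=F; E=F; W=F; K=F; H=T; C=T; V=F; N=T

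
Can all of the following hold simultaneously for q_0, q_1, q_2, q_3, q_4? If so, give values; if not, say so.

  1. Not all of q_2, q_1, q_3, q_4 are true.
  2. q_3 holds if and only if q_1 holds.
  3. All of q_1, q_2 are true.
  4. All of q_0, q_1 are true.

q_0 = True; q_1 = True; q_2 = True; q_3 = True; q_4 = False

  (1) {q_2, q_1, q_3, q_4}: 3/4 true — not all ✓
  (2) q_3=T, q_1=T — same ✓
  (3) {q_1, q_2}: all 2 true ✓
  (4) {q_0, q_1}: all 2 true ✓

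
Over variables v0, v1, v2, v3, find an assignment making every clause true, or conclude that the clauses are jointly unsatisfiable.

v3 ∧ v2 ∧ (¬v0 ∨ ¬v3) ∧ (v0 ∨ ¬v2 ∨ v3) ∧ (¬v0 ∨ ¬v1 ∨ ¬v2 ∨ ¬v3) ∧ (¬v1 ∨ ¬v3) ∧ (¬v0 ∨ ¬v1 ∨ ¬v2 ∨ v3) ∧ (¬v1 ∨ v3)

v0 = False, v1 = False, v2 = True, v3 = True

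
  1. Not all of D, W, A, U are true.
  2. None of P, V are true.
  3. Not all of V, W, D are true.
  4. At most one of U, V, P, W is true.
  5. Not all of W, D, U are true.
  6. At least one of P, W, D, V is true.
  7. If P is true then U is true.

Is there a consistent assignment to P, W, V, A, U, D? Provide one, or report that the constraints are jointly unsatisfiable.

P = False, W = False, V = False, A = True, U = True, D = True

  (1) {D, W, A, U}: 3/4 true — not all ✓
  (2) {P, V}: 0 true — none ✓
  (3) {V, W, D}: 1/3 true — not all ✓
  (4) {U, V, P, W}: 1 true — at most one ✓
  (5) {W, D, U}: 2/3 true — not all ✓
  (6) {P, W, D, V}: 1 true — at least one ✓
  (7) P=F ⇒ U: vacuous ✓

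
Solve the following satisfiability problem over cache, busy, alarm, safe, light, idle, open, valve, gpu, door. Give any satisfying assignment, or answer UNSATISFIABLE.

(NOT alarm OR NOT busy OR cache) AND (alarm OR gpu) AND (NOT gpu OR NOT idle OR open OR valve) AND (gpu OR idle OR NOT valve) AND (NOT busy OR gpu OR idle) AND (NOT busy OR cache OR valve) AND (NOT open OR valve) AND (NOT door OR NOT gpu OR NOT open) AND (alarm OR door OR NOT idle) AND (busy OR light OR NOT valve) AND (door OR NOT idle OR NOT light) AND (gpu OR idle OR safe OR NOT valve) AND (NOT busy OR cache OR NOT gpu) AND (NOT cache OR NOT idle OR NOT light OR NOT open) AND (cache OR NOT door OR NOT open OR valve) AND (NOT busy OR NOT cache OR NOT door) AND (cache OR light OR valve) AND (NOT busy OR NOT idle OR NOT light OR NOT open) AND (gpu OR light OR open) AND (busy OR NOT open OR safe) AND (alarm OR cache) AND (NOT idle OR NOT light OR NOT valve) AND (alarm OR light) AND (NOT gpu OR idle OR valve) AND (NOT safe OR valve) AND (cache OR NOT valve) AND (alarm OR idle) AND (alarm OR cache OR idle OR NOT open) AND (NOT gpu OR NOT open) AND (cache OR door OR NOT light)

cache: True; busy: True; alarm: True; safe: True; light: False; idle: True; open: True; valve: True; gpu: False; door: False

Set cache = True.
Set busy = True.
  then (NOT busy OR NOT cache OR NOT door) forces door = False.
Try alarm = False:
  (alarm OR gpu) forces gpu = True.
  (alarm OR door OR NOT idle) forces idle = False.
  clause (alarm OR idle) is falsified — backtrack.
So alarm = True.
Set safe = True.
  then (NOT safe OR valve) forces valve = True.
Set light = False.
Set idle = True.
Set open = True.
  then (NOT gpu OR NOT open) forces gpu = False.
All clauses satisfied.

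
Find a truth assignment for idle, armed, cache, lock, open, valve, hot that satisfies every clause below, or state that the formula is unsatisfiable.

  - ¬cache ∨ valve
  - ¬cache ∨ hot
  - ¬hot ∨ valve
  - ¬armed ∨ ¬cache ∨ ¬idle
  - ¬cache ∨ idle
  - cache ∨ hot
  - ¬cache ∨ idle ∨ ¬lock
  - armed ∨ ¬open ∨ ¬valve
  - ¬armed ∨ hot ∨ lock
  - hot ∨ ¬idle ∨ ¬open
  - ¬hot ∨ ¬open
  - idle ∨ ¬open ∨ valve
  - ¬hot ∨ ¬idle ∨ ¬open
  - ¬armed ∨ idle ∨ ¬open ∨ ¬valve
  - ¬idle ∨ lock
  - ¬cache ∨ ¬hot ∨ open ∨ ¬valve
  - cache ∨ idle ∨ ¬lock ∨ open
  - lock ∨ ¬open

idle: True; armed: True; cache: False; lock: True; open: False; valve: True; hot: True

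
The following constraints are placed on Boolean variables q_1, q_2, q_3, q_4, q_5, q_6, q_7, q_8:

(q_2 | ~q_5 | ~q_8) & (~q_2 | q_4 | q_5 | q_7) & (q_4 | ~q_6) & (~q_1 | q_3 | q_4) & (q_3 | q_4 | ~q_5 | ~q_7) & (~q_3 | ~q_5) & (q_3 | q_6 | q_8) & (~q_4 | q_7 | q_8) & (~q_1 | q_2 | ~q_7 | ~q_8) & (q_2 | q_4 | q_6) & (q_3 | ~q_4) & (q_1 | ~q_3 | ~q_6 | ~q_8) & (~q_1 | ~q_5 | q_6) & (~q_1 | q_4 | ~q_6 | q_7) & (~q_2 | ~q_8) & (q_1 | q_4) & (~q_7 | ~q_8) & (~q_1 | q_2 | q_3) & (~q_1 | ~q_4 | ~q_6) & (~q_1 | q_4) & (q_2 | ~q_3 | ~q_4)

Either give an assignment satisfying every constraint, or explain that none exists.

q_1: False; q_2: True; q_3: True; q_4: True; q_5: False; q_6: False; q_7: True; q_8: False

Set q_1 = False.
  then (q_1 | q_4) forces q_4 = True.
  then (q_3 | ~q_4) forces q_3 = True.
  then (q_2 | ~q_3 | ~q_4) forces q_2 = True.
  then (~q_3 | ~q_5) forces q_5 = False.
  then (~q_2 | ~q_8) forces q_8 = False.
  then (~q_4 | q_7 | q_8) forces q_7 = True.
Set q_6 = False.
All clauses satisfied.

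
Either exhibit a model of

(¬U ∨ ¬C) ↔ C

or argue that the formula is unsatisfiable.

C=T, U=F

  (¬U ∨ ¬C) ↔ C = True
    ¬U ∨ ¬C = True
      ¬U = True
      ¬C = False
The formula evaluates to True.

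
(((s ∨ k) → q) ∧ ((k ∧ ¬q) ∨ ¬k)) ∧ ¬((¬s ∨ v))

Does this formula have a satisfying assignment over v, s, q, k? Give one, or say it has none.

v = False, s = True, q = True, k = False

  ((s ∨ k) → q) ∧ ((k ∧ ¬q) ∨ ¬k) = True
    (s ∨ k) → q = True
      s ∨ k = True
    (k ∧ ¬q) ∨ ¬k = True
      k ∧ ¬q = False
        ¬q = False
      ¬k = True
  ¬((¬s ∨ v)) = True
    ¬s ∨ v = False
      ¬s = False
Both conjuncts True, so the formula holds.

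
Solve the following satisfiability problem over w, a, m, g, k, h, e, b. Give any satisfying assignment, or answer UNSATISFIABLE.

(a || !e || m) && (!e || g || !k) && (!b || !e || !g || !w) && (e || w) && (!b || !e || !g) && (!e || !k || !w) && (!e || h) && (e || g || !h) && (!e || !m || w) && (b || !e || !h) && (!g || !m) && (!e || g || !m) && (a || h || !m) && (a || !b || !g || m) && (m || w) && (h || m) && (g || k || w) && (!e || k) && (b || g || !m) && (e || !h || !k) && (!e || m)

w = True, a = True, m = True, g = False, k = False, h = False, e = False, b = True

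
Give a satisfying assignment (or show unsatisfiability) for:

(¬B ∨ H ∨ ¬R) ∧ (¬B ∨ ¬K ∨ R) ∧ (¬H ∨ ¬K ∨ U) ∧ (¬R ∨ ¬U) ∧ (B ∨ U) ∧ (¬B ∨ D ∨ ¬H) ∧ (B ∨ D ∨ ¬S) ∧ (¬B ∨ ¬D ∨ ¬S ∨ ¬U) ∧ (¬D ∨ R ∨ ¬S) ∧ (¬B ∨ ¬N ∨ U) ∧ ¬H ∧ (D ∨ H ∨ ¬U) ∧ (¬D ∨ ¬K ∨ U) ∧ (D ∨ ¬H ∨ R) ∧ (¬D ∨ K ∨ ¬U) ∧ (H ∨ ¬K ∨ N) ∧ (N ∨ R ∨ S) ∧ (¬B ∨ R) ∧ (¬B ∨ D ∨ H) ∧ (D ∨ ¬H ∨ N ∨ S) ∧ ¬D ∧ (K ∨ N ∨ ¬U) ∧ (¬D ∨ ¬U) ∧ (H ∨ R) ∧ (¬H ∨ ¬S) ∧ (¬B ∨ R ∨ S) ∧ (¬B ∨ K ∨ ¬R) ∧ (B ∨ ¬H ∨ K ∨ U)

UNSATISFIABLE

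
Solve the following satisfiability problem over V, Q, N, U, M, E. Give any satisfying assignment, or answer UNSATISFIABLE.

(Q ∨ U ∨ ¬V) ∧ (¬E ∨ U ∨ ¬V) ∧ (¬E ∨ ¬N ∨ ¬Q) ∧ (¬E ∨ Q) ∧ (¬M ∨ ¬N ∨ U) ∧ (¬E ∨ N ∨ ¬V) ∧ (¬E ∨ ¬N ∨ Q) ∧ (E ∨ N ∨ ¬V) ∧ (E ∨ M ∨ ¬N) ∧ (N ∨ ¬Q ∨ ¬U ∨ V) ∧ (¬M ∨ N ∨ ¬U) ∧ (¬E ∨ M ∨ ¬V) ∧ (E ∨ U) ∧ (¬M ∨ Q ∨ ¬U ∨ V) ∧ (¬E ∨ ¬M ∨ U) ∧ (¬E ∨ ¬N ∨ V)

Set V = False.
Set Q = True.
Set N = False.
  then (N ∨ ¬Q ∨ ¬U ∨ V) forces U = False.
  then (E ∨ U) forces E = True.
  then (¬E ∨ ¬M ∨ U) forces M = False.
All clauses satisfied.

V=F, Q=T, N=F, U=F, M=F, E=T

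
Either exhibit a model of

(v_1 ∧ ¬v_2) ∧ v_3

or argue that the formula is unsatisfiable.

v_1=T; v_2=F; v_3=T

  v_1 ∧ ¬v_2 = True
    ¬v_2 = True
Both conjuncts True, so the formula holds.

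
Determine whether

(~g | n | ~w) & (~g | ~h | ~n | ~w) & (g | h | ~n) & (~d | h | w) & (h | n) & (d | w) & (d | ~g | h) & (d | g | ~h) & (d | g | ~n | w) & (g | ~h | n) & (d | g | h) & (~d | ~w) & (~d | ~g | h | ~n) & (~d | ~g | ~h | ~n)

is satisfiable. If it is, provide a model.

h=T, w=F, n=F, d=T, g=T

Try h = False:
  (h | n) forces n = True.
  (g | h | ~n) forces g = True.
  (d | ~g | h) forces d = True.
  clause (~d | ~g | h | ~n) is falsified — backtrack.
So h = True.
Try w = True:
  (~d | ~w) forces d = False.
  (d | g | ~h) forces g = True.
  (~g | n | ~w) forces n = True.
  clause (~g | ~h | ~n | ~w) is falsified — backtrack.
So w = False.
  then (d | w) forces d = True.
Set n = False.
  then (g | ~h | n) forces g = True.
All clauses satisfied.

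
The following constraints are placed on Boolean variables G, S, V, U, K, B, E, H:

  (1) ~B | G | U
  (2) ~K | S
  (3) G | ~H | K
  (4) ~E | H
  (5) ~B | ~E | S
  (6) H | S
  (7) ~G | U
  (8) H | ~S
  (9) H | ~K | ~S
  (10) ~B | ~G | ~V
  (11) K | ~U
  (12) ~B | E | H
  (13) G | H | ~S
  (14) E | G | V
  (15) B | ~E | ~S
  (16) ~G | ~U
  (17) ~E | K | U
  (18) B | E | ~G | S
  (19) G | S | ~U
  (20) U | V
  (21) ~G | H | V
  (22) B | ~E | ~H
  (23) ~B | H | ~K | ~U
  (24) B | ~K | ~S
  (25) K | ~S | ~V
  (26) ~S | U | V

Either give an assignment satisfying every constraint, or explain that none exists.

Try G = True:
  (~G | U) forces U = True.
  clause (~G | ~U) is falsified — backtrack.
So G = False.
Set S = True.
  then (H | ~S) forces H = True.
  then (G | ~H | K) forces K = True.
  then (B | ~K | ~S) forces B = True.
  then (~B | G | U) forces U = True.
Set V = True.
Set E = False.
All clauses satisfied.

G = False; S = True; V = True; U = True; K = True; B = True; E = False; H = True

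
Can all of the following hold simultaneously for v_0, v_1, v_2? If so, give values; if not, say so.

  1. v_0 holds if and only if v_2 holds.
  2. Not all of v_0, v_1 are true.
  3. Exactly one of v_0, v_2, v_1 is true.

v_0 = False, v_1 = True, v_2 = False

  (1) v_0=F, v_2=F — same ✓
  (2) {v_0, v_1}: 1/2 true — not all ✓
  (3) {v_0, v_2, v_1}: 1 true — exactly one ✓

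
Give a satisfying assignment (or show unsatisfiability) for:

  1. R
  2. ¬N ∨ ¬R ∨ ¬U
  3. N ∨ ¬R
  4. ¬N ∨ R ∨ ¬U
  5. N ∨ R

Unit clause (R) forces R = True.
In (N ∨ ¬R) only N is left, so N = True.
In (¬N ∨ ¬R ∨ ¬U) only ¬U is left, so U = False.
All clauses satisfied.

R = True; U = False; N = True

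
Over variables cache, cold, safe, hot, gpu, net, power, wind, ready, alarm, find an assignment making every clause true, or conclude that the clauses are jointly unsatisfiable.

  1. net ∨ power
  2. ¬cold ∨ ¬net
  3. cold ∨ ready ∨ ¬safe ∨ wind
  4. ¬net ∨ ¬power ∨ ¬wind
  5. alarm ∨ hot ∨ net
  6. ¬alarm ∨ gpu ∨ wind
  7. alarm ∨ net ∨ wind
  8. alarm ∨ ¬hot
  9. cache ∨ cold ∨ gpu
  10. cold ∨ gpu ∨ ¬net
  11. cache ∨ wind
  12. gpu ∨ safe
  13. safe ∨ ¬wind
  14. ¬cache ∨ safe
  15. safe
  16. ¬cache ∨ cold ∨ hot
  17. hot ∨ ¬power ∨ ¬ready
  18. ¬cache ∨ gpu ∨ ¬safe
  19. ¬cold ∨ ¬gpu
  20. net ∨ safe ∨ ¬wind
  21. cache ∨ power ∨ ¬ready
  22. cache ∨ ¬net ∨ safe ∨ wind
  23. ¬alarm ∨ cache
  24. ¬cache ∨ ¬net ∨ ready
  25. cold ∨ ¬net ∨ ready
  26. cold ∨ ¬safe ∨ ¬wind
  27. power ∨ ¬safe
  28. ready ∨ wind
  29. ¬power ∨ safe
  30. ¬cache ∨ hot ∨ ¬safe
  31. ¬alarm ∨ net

Unit clause (safe) forces safe = True.
In (power ∨ ¬safe) only power is left, so power = True.
Set cache = True.
  then (¬cache ∨ gpu ∨ ¬safe) forces gpu = True.
  then (¬cold ∨ ¬gpu) forces cold = False.
  then (cold ∨ ¬safe ∨ ¬wind) forces wind = False.
  then (ready ∨ wind) forces ready = True.
  then (¬cache ∨ hot ∨ ¬safe) forces hot = True.
  then (alarm ∨ ¬hot) forces alarm = True.
  then (¬alarm ∨ net) forces net = True.
All clauses satisfied.

cache: True, cold: False, safe: True, hot: True, gpu: True, net: True, power: True, wind: False, ready: True, alarm: True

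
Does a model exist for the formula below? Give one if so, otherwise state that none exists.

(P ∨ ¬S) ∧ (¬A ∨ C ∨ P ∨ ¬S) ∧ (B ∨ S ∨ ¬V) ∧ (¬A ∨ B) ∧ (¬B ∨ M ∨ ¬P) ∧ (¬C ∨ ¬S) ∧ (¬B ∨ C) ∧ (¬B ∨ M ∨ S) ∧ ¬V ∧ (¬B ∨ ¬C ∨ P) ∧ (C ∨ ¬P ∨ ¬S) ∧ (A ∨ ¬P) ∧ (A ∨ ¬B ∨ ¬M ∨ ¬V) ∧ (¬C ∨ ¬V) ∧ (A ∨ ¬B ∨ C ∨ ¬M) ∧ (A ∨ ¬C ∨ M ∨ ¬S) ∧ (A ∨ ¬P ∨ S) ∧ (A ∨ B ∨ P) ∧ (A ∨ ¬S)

Unit clause (¬V) forces V = False.
Try C = False:
  (¬B ∨ C) forces B = False.
  (¬A ∨ B) forces A = False.
  (A ∨ ¬P) forces P = False.
  clause (A ∨ B ∨ P) is falsified — backtrack.
So C = True.
  then (¬C ∨ ¬S) forces S = False.
Set B = True.
  then (¬B ∨ M ∨ S) forces M = True.
  then (¬B ∨ ¬C ∨ P) forces P = True.
  then (A ∨ ¬P) forces A = True.
All clauses satisfied.

C=T, B=T, M=T, P=T, S=F, V=F, A=T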